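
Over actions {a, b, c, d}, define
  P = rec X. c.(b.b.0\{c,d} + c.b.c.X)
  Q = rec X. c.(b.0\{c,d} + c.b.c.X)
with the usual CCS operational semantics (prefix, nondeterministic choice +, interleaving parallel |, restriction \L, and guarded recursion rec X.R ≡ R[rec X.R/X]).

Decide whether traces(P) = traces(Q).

trace-distinct — witness ⟨cbb⟩

LTS(P): 6 reachable states
  m0 = rec X. c.(b.b.0\{c,d} + c.b.c.X) ⊢ -c-> m1
  m1 = b.b.0\{c,d} + c.b.c.(rec X. c.(b.b.0\{c,d} + c.b.c.X)) ⊢ -b-> m2, -c-> m3
  m2 = b.0\{c,d} ⊢ -b-> m4
  m3 = b.c.(rec X. c.(b.b.0\{c,d} + c.b.c.X)) ⊢ -b-> m5
  m4 = 0\{c,d} ⊢ deadlocked
  m5 = c.(rec X. c.(b.b.0\{c,d} + c.b.c.X)) ⊢ -c-> m0
LTS(Q): 5 reachable states
  n0 = rec X. c.(b.0\{c,d} + c.b.c.X) ⊢ -c-> n1
  n1 = b.0\{c,d} + c.b.c.(rec X. c.(b.0\{c,d} + c.b.c.X)) ⊢ -b-> n2, -c-> n3
  n2 = 0\{c,d} ⊢ deadlocked
  n3 = b.c.(rec X. c.(b.0\{c,d} + c.b.c.X)) ⊢ -b-> n4
  n4 = c.(rec X. c.(b.0\{c,d} + c.b.c.X)) ⊢ -c-> n0
Run σ = ⟨cbb⟩ on P: start {m0}
  [1] c ⇒ {m1}
  [2] b ⇒ {m2}
  [3] b ⇒ {m4}
  ✓ P
Run σ = ⟨cbb⟩ on Q: start {n0}
  [1] c ⇒ {n1}
  [2] b ⇒ {n2}
  [3] b ⇒ ∅ (Q stuck)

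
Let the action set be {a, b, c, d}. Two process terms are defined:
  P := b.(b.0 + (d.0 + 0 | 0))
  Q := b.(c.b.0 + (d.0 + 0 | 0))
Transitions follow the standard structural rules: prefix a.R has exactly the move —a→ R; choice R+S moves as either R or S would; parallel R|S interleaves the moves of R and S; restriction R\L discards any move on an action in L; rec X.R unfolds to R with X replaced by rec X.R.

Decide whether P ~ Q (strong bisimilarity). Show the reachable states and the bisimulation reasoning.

not bisimilar

P's transition system — 3 states:
  m0 = b.(b.0 + (d.0 + 0 | 0)) has moves —b→ m1
  m1 = b.0 + (d.0 + 0 | 0) has moves —b→ m2, —d→ m2
  m2 = 0 has moves stopped
Q's transition system — 4 states:
  n0 = b.(c.b.0 + (d.0 + 0 | 0)) has moves —b→ n1
  n1 = c.b.0 + (d.0 + 0 | 0) has moves —c→ n2, —d→ n3
  n2 = b.0 has moves —b→ n3
  n3 = 0 has moves stopped
Partition-refinement fixed point:
  B0 = {m0}
  B1 = {m1}
  B2 = {m2, n3}
  B3 = {n0}
  B4 = {n1}
  B5 = {n2}
m0 ∈ B0, n0 ∈ B3 → different blocks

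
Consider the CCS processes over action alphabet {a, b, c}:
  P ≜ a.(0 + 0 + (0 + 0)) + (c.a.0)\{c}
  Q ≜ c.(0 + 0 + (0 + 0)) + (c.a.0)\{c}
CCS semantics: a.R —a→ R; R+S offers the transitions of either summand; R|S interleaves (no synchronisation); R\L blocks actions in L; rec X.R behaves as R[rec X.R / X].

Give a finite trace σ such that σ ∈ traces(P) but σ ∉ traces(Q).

P's transition system — 2 states:
  p0 = a.(0 + 0 + (0 + 0)) + (c.a.0)\{c} | =a=> p1
  p1 = 0 + 0 + (0 + 0) | (no moves)
Q's transition system — 2 states:
  q0 = c.(0 + 0 + (0 + 0)) + (c.a.0)\{c} | =c=> q1
  q1 = 0 + 0 + (0 + 0) | (no moves)
Run σ = ⟨a⟩ on P: start {p0}
  [1] a ⇒ {p1}
  P completes σ.
Run σ = ⟨a⟩ on Q: start {q0}
  [1] a ⇒ ∅ (Q stuck)

a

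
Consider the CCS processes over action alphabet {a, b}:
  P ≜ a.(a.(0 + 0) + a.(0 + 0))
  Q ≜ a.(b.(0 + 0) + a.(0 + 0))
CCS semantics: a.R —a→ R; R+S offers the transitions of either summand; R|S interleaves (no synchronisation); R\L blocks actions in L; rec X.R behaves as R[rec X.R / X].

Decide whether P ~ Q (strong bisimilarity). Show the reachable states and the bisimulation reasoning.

Reachable graph of P (3 states):
  s0 = a.(a.(0 + 0) + a.(0 + 0)) ⊢ —a→ s1
  s1 = a.(0 + 0) + a.(0 + 0) ⊢ —a→ s2
  s2 = 0 + 0 ⊢ stopped
Reachable graph of Q (3 states):
  t0 = a.(b.(0 + 0) + a.(0 + 0)) ⊢ —a→ t1
  t1 = b.(0 + 0) + a.(0 + 0) ⊢ —a→ t2, —b→ t2
  t2 = 0 + 0 ⊢ stopped
Partition-refinement fixed point:
  B0 = {s0}
  B1 = {s1}
  B2 = {s2, t2}
  B3 = {t0}
  B4 = {t1}
s0 ∈ B0, t0 ∈ B3 → different blocks

NO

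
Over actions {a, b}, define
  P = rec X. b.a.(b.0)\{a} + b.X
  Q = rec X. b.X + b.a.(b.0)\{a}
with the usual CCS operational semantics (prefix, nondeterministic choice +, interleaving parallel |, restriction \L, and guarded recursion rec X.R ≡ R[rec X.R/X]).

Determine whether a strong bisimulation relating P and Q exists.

P's transition system — 4 states:
  s0 = rec X. b.a.(b.0)\{a} + b.X → -b-> s0, -b-> s1
  s1 = a.(b.0)\{a} → -a-> s2
  s2 = (b.0)\{a} → -b-> s3
  s3 = 0\{a} → deadlocked
Q's transition system — 4 states:
  t0 = rec X. b.X + b.a.(b.0)\{a} → -b-> t0, -b-> t1
  t1 = a.(b.0)\{a} → -a-> t2
  t2 = (b.0)\{a} → -b-> t3
  t3 = 0\{a} → deadlocked
Partition-refinement fixed point:
  B0 = {s0, t0}
  B1 = {s1, t1}
  B2 = {s2, t2}
  B3 = {s3, t3}
s0 ∈ B0, t0 ∈ B0 → same block

YES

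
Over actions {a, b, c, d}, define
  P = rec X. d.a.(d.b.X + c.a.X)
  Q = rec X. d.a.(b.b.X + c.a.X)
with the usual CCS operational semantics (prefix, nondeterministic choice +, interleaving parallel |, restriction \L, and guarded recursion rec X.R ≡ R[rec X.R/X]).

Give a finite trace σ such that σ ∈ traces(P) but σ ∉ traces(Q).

dad

P's transition system — 5 states:
  s0 = rec X. d.a.(d.b.X + c.a.X) ⊢ --d--▸ s1
  s1 = a.(d.b.(rec X. d.a.(d.b.X + c.a.X)) + c.a.(rec X. d.a.(d.b.X + c.a.X))) ⊢ --a--▸ s2
  s2 = d.b.(rec X. d.a.(d.b.X + c.a.X)) + c.a.(rec X. d.a.(d.b.X + c.a.X)) ⊢ --c--▸ s3, --d--▸ s4
  s3 = a.(rec X. d.a.(d.b.X + c.a.X)) ⊢ --a--▸ s0
  s4 = b.(rec X. d.a.(d.b.X + c.a.X)) ⊢ --b--▸ s0
Q's transition system — 5 states:
  t0 = rec X. d.a.(b.b.X + c.a.X) ⊢ --d--▸ t1
  t1 = a.(b.b.(rec X. d.a.(b.b.X + c.a.X)) + c.a.(rec X. d.a.(b.b.X + c.a.X))) ⊢ --a--▸ t2
  t2 = b.b.(rec X. d.a.(b.b.X + c.a.X)) + c.a.(rec X. d.a.(b.b.X + c.a.X)) ⊢ --b--▸ t3, --c--▸ t4
  t3 = b.(rec X. d.a.(b.b.X + c.a.X)) ⊢ --b--▸ t0
  t4 = a.(rec X. d.a.(b.b.X + c.a.X)) ⊢ --a--▸ t0
Run σ = ⟨dad⟩ on P: start {s0}
  after d @ step 1: {s1}
  after a @ step 2: {s2}
  after d @ step 3: {s4}
  ✓ P
Run σ = ⟨dad⟩ on Q: start {t0}
  after d @ step 1: {t1}
  after a @ step 2: {t2}
  after d @ step 3: ∅  — Q cannot continue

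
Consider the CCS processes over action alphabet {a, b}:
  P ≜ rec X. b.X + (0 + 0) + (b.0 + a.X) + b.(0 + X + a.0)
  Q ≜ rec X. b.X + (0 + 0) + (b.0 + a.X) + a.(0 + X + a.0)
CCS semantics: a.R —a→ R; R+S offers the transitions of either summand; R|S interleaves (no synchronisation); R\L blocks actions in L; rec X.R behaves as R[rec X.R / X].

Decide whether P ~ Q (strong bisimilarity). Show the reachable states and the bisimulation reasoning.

LTS(P): 3 reachable states
  s0 = rec X. b.X + (0 + 0) + (b.0 + a.X) + b.(0 + X + a.0) :: -a-> s0, -b-> s0, -b-> s1, -b-> s2
  s1 = 0 :: deadlocked
  s2 = 0 + (rec X. b.X + (0 + 0) + (b.0 + a.X) + b.(0 + X + a.0)) + a.0 :: -a-> s0, -a-> s1, -b-> s0, -b-> s1, -b-> s2
LTS(Q): 3 reachable states
  t0 = rec X. b.X + (0 + 0) + (b.0 + a.X) + a.(0 + X + a.0) :: -a-> t0, -a-> t1, -b-> t0, -b-> t2
  t1 = 0 + (rec X. b.X + (0 + 0) + (b.0 + a.X) + a.(0 + X + a.0)) + a.0 :: -a-> t0, -a-> t1, -a-> t2, -b-> t0, -b-> t2
  t2 = 0 :: deadlocked
Coarsest stable partition (strong bisimilarity classes):
  B0 = {s0}
  B1 = {s2}
  B2 = {s1, t2}
  B3 = {t0}
  B4 = {t1}
s0 ∈ B0, t0 ∈ B3 → different blocks

not bisimilar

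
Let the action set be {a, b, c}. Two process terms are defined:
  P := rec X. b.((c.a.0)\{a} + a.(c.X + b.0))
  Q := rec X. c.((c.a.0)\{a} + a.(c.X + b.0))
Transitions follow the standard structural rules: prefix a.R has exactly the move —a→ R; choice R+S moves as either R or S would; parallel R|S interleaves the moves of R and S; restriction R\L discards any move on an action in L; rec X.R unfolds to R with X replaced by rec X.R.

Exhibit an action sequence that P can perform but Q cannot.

b

P's transition system — 5 states:
  s0 = rec X. b.((c.a.0)\{a} + a.(c.X + b.0)) :: —b→ s1
  s1 = (c.a.0)\{a} + a.(c.(rec X. b.((c.a.0)\{a} + a.(c.X + b.0))) + b.0) :: —a→ s2, —c→ s3
  s2 = c.(rec X. b.((c.a.0)\{a} + a.(c.X + b.0))) + b.0 :: —b→ s4, —c→ s0
  s3 = (a.0)\{a} :: deadlocked
  s4 = 0 :: deadlocked
Q's transition system — 5 states:
  t0 = rec X. c.((c.a.0)\{a} + a.(c.X + b.0)) :: —c→ t1
  t1 = (c.a.0)\{a} + a.(c.(rec X. c.((c.a.0)\{a} + a.(c.X + b.0))) + b.0) :: —a→ t2, —c→ t3
  t2 = c.(rec X. c.((c.a.0)\{a} + a.(c.X + b.0))) + b.0 :: —b→ t4, —c→ t0
  t3 = (a.0)\{a} :: deadlocked
  t4 = 0 :: deadlocked
Trace ⟨b⟩ through P, begin at {s0}:
  step 1 (b): {s1}
  P completes σ.
Trace ⟨b⟩ through Q, begin at {t0}:
  step 1 (b): no successor for Q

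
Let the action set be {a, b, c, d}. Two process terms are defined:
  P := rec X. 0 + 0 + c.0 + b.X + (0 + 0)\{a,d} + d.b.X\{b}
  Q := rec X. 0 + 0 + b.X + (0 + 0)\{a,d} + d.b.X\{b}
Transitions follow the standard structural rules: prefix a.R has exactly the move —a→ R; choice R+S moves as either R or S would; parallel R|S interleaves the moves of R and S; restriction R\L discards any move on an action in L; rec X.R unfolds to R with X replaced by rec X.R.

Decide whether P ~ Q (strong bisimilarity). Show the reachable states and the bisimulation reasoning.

LTS(P): 6 reachable states
  u0 = rec X. 0 + 0 + c.0 + b.X + (0 + 0)\{a,d} + d.b.X\{b} | ··b··> u0, ··c··> u1, ··d··> u2
  u1 = 0 | (no moves)
  u2 = b.(rec X. 0 + 0 + c.0 + b.X + (0 + 0)\{a,d} + d.b.X\{b})\{b} | ··b··> u3
  u3 = (rec X. 0 + 0 + c.0 + b.X + (0 + 0)\{a,d} + d.b.X\{b})\{b} | ··c··> u4, ··d··> u5
  u4 = 0\{b} | (no moves)
  u5 = (b.(rec X. 0 + 0 + c.0 + b.X + (0 + 0)\{a,d} + d.b.X\{b})\{b})\{b} | (no moves)
LTS(Q): 4 reachable states
  v0 = rec X. 0 + 0 + b.X + (0 + 0)\{a,d} + d.b.X\{b} | ··b··> v0, ··d··> v1
  v1 = b.(rec X. 0 + 0 + b.X + (0 + 0)\{a,d} + d.b.X\{b})\{b} | ··b··> v2
  v2 = (rec X. 0 + 0 + b.X + (0 + 0)\{a,d} + d.b.X\{b})\{b} | ··d··> v3
  v3 = (b.(rec X. 0 + 0 + b.X + (0 + 0)\{a,d} + d.b.X\{b})\{b})\{b} | (no moves)
Partition-refinement fixed point:
  B0 = {u0}
  B1 = {u2}
  B2 = {u3}
  B3 = {u1, u4, u5, v3}
  B4 = {v0}
  B5 = {v1}
  B6 = {v2}
u0 ∈ B0, v0 ∈ B4 → different blocks

not bisimilar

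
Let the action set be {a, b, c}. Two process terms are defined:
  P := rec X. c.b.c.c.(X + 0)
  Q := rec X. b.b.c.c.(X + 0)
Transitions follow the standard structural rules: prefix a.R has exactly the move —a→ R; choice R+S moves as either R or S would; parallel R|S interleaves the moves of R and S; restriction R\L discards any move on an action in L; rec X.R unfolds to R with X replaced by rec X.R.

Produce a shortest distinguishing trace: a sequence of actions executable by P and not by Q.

c

LTS(P): 5 reachable states
  s0 = rec X. c.b.c.c.(X + 0) ⊢ ··c··> s1
  s1 = b.c.c.((rec X. c.b.c.c.(X + 0)) + 0) ⊢ ··b··> s2
  s2 = c.c.((rec X. c.b.c.c.(X + 0)) + 0) ⊢ ··c··> s3
  s3 = c.((rec X. c.b.c.c.(X + 0)) + 0) ⊢ ··c··> s4
  s4 = (rec X. c.b.c.c.(X + 0)) + 0 ⊢ ··c··> s1
LTS(Q): 5 reachable states
  t0 = rec X. b.b.c.c.(X + 0) ⊢ ··b··> t1
  t1 = b.c.c.((rec X. b.b.c.c.(X + 0)) + 0) ⊢ ··b··> t2
  t2 = c.c.((rec X. b.b.c.c.(X + 0)) + 0) ⊢ ··c··> t3
  t3 = c.((rec X. b.b.c.c.(X + 0)) + 0) ⊢ ··c··> t4
  t4 = (rec X. b.b.c.c.(X + 0)) + 0 ⊢ ··b··> t1
Trace ⟨c⟩ through P, begin at {s0}:
  [1] c ⇒ {s1}
  ✓ P
Trace ⟨c⟩ through Q, begin at {t0}:
  [1] c ⇒ ∅  — Q cannot continue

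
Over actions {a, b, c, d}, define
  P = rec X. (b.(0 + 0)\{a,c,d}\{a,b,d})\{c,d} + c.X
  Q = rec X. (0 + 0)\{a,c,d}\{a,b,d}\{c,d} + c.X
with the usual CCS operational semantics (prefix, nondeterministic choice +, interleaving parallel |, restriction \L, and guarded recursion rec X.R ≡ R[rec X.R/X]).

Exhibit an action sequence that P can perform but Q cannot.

b

Reachable graph of P (2 states):
  u0 = rec X. (b.(0 + 0)\{a,c,d}\{a,b,d})\{c,d} + c.X | --b--▸ u1, --c--▸ u0
  u1 = (0 + 0)\{a,c,d}\{a,b,d}\{c,d} | ∅
Reachable graph of Q (1 states):
  v0 = rec X. (0 + 0)\{a,c,d}\{a,b,d}\{c,d} + c.X | --c--▸ v0
Trace ⟨b⟩ through P, begin at {u0}:
  after b @ step 1: {u1}
  — P admits the full trace.
Trace ⟨b⟩ through Q, begin at {v0}:
  after b @ step 1: ∅  — Q cannot continue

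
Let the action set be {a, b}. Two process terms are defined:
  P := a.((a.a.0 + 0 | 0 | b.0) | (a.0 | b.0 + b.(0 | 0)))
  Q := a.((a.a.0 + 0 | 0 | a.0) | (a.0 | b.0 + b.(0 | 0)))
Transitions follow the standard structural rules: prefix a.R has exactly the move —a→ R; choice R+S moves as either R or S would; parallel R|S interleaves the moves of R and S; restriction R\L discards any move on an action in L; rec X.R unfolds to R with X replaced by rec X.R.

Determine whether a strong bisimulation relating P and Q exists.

P's transition system — 17 states:
  u0 = a.((a.a.0 + 0 | 0 | b.0) | (a.0 | b.0 + b.(0 | 0))) → ··a··> u1
  u1 = (a.a.0 + 0 | 0 | b.0) | (a.0 | b.0 + b.(0 | 0)) → ··a··> u2, ··a··> u3, ··b··> u4, ··b··> u5, ··b··> u6
  u2 = (a.a.0 + 0 | 0 | b.0) | (0 | b.0) → ··a··> u7, ··b··> u4, ··b··> u8
  u3 = a.0 | (a.0 | b.0 + b.(0 | 0)) → ··a··> u7, ··a··> u9, ··b··> u10, ··b··> u11
  u4 = (a.a.0 + 0 | 0 | b.0) | (0 | 0) → ··a··> u10, ··b··> u12
  u5 = (a.a.0 + 0 | 0 | b.0) | (a.0 | 0) → ··a··> u11, ··a··> u4, ··b··> u13
  u6 = 0 | 0 | 0 | (a.0 | b.0 + b.(0 | 0)) → ··a··> u8, ··b··> u12, ··b··> u13
  u7 = a.0 | (0 | b.0) → ··a··> u14, ··b··> u10
  u8 = 0 | 0 | 0 | (0 | b.0) → ··b··> u12
  u9 = 0 | (a.0 | b.0 + b.(0 | 0)) → ··a··> u14, ··b··> u15, ··b··> u16
  u10 = a.0 | (0 | 0) → ··a··> u15
  u11 = a.0 | (a.0 | 0) → ··a··> u10, ··a··> u16
  u12 = 0 | 0 | 0 | (0 | 0) → (no moves)
  u13 = 0 | 0 | 0 | (a.0 | 0) → ··a··> u12
  u14 = 0 | (0 | b.0) → ··b··> u15
  u15 = 0 | (0 | 0) → (no moves)
  u16 = 0 | (a.0 | 0) → ··a··> u15
Q's transition system — 17 states:
  v0 = a.((a.a.0 + 0 | 0 | a.0) | (a.0 | b.0 + b.(0 | 0))) → ··a··> v1
  v1 = (a.a.0 + 0 | 0 | a.0) | (a.0 | b.0 + b.(0 | 0)) → ··a··> v2, ··a··> v3, ··a··> v4, ··b··> v5, ··b··> v6
  v2 = (a.a.0 + 0 | 0 | a.0) | (0 | b.0) → ··a··> v7, ··a··> v8, ··b··> v5
  v3 = 0 | 0 | 0 | (a.0 | b.0 + b.(0 | 0)) → ··a··> v7, ··b··> v10, ··b··> v9
  v4 = a.0 | (a.0 | b.0 + b.(0 | 0)) → ··a··> v11, ··a··> v8, ··b··> v12, ··b··> v13
  v5 = (a.a.0 + 0 | 0 | a.0) | (0 | 0) → ··a··> v12, ··a··> v9
  v6 = (a.a.0 + 0 | 0 | a.0) | (a.0 | 0) → ··a··> v10, ··a··> v13, ··a··> v5
  v7 = 0 | 0 | 0 | (0 | b.0) → ··b··> v9
  v8 = a.0 | (0 | b.0) → ··a··> v14, ··b··> v12
  v9 = 0 | 0 | 0 | (0 | 0) → (no moves)
  v10 = 0 | 0 | 0 | (a.0 | 0) → ··a··> v9
  v11 = 0 | (a.0 | b.0 + b.(0 | 0)) → ··a··> v14, ··b··> v15, ··b··> v16
  v12 = a.0 | (0 | 0) → ··a··> v15
  v13 = a.0 | (a.0 | 0) → ··a··> v12, ··a··> v16
  v14 = 0 | (0 | b.0) → ··b··> v15
  v15 = 0 | (0 | 0) → (no moves)
  v16 = 0 | (a.0 | 0) → ··a··> v15
Coarsest stable partition (strong bisimilarity classes):
  B0 = {u0}
  B1 = {u1}
  B2 = {u2}
  B3 = {u4}
  B4 = {u10, u13, u16, v10, v12, v16}
  B5 = {u12, u15, v15, v9}
  B6 = {u7, v8}
  B7 = {u14, u8, v14, v7}
  B8 = {u6, u9, v11, v3}
  B9 = {u5}
  B10 = {u11, v13}
  B11 = {u3, v4}
  B12 = {v0}
  B13 = {v1}
  B14 = {v5}
  B15 = {v6}
  B16 = {v2}
u0 ∈ B0, v0 ∈ B12 → different blocks

P ≁ Q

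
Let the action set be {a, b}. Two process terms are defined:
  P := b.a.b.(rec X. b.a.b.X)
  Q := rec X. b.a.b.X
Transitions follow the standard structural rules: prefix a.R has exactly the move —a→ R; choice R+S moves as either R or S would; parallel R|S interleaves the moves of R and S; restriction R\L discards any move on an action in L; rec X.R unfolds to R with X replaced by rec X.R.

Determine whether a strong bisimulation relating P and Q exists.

LTS(P): 4 reachable states
  s0 = b.a.b.(rec X. b.a.b.X) ⊢ --b--▸ s1
  s1 = a.b.(rec X. b.a.b.X) ⊢ --a--▸ s2
  s2 = b.(rec X. b.a.b.X) ⊢ --b--▸ s3
  s3 = rec X. b.a.b.X ⊢ --b--▸ s1
LTS(Q): 3 reachable states
  t0 = rec X. b.a.b.X ⊢ --b--▸ t1
  t1 = a.b.(rec X. b.a.b.X) ⊢ --a--▸ t2
  t2 = b.(rec X. b.a.b.X) ⊢ --b--▸ t0
Partition-refinement fixed point:
  B0 = {s0, s3, t0}
  B1 = {s1, t1}
  B2 = {s2, t2}
s0 ∈ B0, t0 ∈ B0 → same block

bisimilar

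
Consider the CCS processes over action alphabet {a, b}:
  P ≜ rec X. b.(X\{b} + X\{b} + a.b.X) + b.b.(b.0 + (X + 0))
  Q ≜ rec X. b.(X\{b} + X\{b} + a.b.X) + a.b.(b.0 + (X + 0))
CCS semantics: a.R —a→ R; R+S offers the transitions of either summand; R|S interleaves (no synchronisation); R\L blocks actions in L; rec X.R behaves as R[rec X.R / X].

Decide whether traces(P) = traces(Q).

Reachable graph of P (6 states):
  s0 = rec X. b.(X\{b} + X\{b} + a.b.X) + b.b.(b.0 + (X + 0)) :: -b-> s1, -b-> s2
  s1 = (rec X. b.(X\{b} + X\{b} + a.b.X) + b.b.(b.0 + (X + 0)))\{b} + (rec X. b.(X\{b} + X\{b} + a.b.X) + b.b.(b.0 + (X + 0)))\{b} + a.b.(rec X. b.(X\{b} + X\{b} + a.b.X) + b.b.(b.0 + (X + 0))) :: -a-> s3
  s2 = b.(b.0 + ((rec X. b.(X\{b} + X\{b} + a.b.X) + b.b.(b.0 + (X + 0))) + 0)) :: -b-> s4
  s3 = b.(rec X. b.(X\{b} + X\{b} + a.b.X) + b.b.(b.0 + (X + 0))) :: -b-> s0
  s4 = b.0 + ((rec X. b.(X\{b} + X\{b} + a.b.X) + b.b.(b.0 + (X + 0))) + 0) :: -b-> s1, -b-> s2, -b-> s5
  s5 = 0 :: (no moves)
Reachable graph of Q (7 states):
  t0 = rec X. b.(X\{b} + X\{b} + a.b.X) + a.b.(b.0 + (X + 0)) :: -a-> t1, -b-> t2
  t1 = b.(b.0 + ((rec X. b.(X\{b} + X\{b} + a.b.X) + a.b.(b.0 + (X + 0))) + 0)) :: -b-> t3
  t2 = (rec X. b.(X\{b} + X\{b} + a.b.X) + a.b.(b.0 + (X + 0)))\{b} + (rec X. b.(X\{b} + X\{b} + a.b.X) + a.b.(b.0 + (X + 0)))\{b} + a.b.(rec X. b.(X\{b} + X\{b} + a.b.X) + a.b.(b.0 + (X + 0))) :: -a-> t4, -a-> t5
  t3 = b.0 + ((rec X. b.(X\{b} + X\{b} + a.b.X) + a.b.(b.0 + (X + 0))) + 0) :: -a-> t1, -b-> t2, -b-> t6
  t4 = (b.(b.0 + ((rec X. b.(X\{b} + X\{b} + a.b.X) + a.b.(b.0 + (X + 0))) + 0)))\{b} :: (no moves)
  t5 = b.(rec X. b.(X\{b} + X\{b} + a.b.X) + a.b.(b.0 + (X + 0))) :: -b-> t0
  t6 = 0 :: (no moves)
Trace ⟨bb⟩ through P, begin at {s0}:
  [1] b ⇒ {s1, s2}
  [2] b ⇒ {s4}
  ✓ P
Trace ⟨bb⟩ through Q, begin at {t0}:
  [1] b ⇒ {t2}
  [2] b ⇒ no successor for Q

NO — witness ⟨bb⟩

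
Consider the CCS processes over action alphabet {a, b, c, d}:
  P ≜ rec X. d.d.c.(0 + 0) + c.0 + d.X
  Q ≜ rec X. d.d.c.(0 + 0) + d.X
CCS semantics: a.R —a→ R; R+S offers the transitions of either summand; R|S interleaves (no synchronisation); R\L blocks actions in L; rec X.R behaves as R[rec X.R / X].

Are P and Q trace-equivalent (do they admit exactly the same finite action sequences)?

Reachable graph of P (5 states):
  u0 = rec X. d.d.c.(0 + 0) + c.0 + d.X :: --c--▸ u1, --d--▸ u0, --d--▸ u2
  u1 = 0 :: (no moves)
  u2 = d.c.(0 + 0) :: --d--▸ u3
  u3 = c.(0 + 0) :: --c--▸ u4
  u4 = 0 + 0 :: (no moves)
Reachable graph of Q (4 states):
  v0 = rec X. d.d.c.(0 + 0) + d.X :: --d--▸ v0, --d--▸ v1
  v1 = d.c.(0 + 0) :: --d--▸ v2
  v2 = c.(0 + 0) :: --c--▸ v3
  v3 = 0 + 0 :: (no moves)
Run σ = ⟨c⟩ on P: start {u0}
  step 1 (c): {u1}
  P completes σ.
Run σ = ⟨c⟩ on Q: start {v0}
  step 1 (c): ∅ (Q stuck)

trace-distinct — witness ⟨c⟩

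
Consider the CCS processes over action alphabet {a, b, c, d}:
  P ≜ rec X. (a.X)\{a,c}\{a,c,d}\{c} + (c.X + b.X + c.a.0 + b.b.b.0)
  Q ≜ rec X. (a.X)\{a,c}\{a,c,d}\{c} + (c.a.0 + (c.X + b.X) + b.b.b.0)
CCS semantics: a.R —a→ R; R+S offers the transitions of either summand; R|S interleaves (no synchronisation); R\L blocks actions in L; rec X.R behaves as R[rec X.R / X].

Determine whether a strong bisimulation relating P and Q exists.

YES

Reachable graph of P (5 states):
  p0 = rec X. (a.X)\{a,c}\{a,c,d}\{c} + (c.X + b.X + c.a.0 + b.b.b.0) | —b→ p0, —b→ p1, —c→ p0, —c→ p2
  p1 = b.b.0 | —b→ p3
  p2 = a.0 | —a→ p4
  p3 = b.0 | —b→ p4
  p4 = 0 | stopped
Reachable graph of Q (5 states):
  q0 = rec X. (a.X)\{a,c}\{a,c,d}\{c} + (c.a.0 + (c.X + b.X) + b.b.b.0) | —b→ q0, —b→ q1, —c→ q0, —c→ q2
  q1 = b.b.0 | —b→ q3
  q2 = a.0 | —a→ q4
  q3 = b.0 | —b→ q4
  q4 = 0 | stopped
Bisimilarity quotient blocks:
  B0 = {p0, q0}
  B1 = {p1, q1}
  B2 = {p3, q3}
  B3 = {p4, q4}
  B4 = {p2, q2}
p0 ∈ B0, q0 ∈ B0 → same block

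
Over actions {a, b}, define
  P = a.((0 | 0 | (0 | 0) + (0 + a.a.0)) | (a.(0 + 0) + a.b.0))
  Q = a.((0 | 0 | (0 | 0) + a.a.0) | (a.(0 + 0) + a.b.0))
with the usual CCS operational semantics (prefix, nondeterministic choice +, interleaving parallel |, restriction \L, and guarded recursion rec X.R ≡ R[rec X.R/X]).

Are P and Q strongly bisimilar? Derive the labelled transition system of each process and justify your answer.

YES

Reachable graph of P (13 states):
  m0 = a.((0 | 0 | (0 | 0) + (0 + a.a.0)) | (a.(0 + 0) + a.b.0)) ⊢ ··a··> m1
  m1 = (0 | 0 | (0 | 0) + (0 + a.a.0)) | (a.(0 + 0) + a.b.0) ⊢ ··a··> m2, ··a··> m3, ··a··> m4
  m2 = (0 | 0 | (0 | 0) + (0 + a.a.0)) | (0 + 0) ⊢ ··a··> m5
  m3 = (0 | 0 | (0 | 0) + (0 + a.a.0)) | b.0 ⊢ ··a··> m6, ··b··> m7
  m4 = a.0 | (a.(0 + 0) + a.b.0) ⊢ ··a··> m5, ··a··> m6, ··a··> m8
  m5 = a.0 | (0 + 0) ⊢ ··a··> m9
  m6 = a.0 | b.0 ⊢ ··a··> m10, ··b··> m11
  m7 = (0 | 0 | (0 | 0) + (0 + a.a.0)) | 0 ⊢ ··a··> m11
  m8 = 0 | (a.(0 + 0) + a.b.0) ⊢ ··a··> m10, ··a··> m9
  m9 = 0 | (0 + 0) ⊢ ·
  m10 = 0 | b.0 ⊢ ··b··> m12
  m11 = a.0 | 0 ⊢ ··a··> m12
  m12 = 0 | 0 ⊢ ·
Reachable graph of Q (13 states):
  n0 = a.((0 | 0 | (0 | 0) + a.a.0) | (a.(0 + 0) + a.b.0)) ⊢ ··a··> n1
  n1 = (0 | 0 | (0 | 0) + a.a.0) | (a.(0 + 0) + a.b.0) ⊢ ··a··> n2, ··a··> n3, ··a··> n4
  n2 = (0 | 0 | (0 | 0) + a.a.0) | (0 + 0) ⊢ ··a··> n5
  n3 = (0 | 0 | (0 | 0) + a.a.0) | b.0 ⊢ ··a··> n6, ··b··> n7
  n4 = a.0 | (a.(0 + 0) + a.b.0) ⊢ ··a··> n5, ··a··> n6, ··a··> n8
  n5 = a.0 | (0 + 0) ⊢ ··a··> n9
  n6 = a.0 | b.0 ⊢ ··a··> n10, ··b··> n11
  n7 = (0 | 0 | (0 | 0) + a.a.0) | 0 ⊢ ··a··> n11
  n8 = 0 | (a.(0 + 0) + a.b.0) ⊢ ··a··> n10, ··a··> n9
  n9 = 0 | (0 + 0) ⊢ ·
  n10 = 0 | b.0 ⊢ ··b··> n12
  n11 = a.0 | 0 ⊢ ··a··> n12
  n12 = 0 | 0 ⊢ ·
Bisimilarity quotient blocks:
  B0 = {m0, n0}
  B1 = {m1, n1}
  B2 = {m4, n4}
  B3 = {m11, m5, n11, n5}
  B4 = {m12, m9, n12, n9}
  B5 = {m8, n8}
  B6 = {m10, n10}
  B7 = {m6, n6}
  B8 = {m3, n3}
  B9 = {m2, m7, n2, n7}
m0 ∈ B0, n0 ∈ B0 → same block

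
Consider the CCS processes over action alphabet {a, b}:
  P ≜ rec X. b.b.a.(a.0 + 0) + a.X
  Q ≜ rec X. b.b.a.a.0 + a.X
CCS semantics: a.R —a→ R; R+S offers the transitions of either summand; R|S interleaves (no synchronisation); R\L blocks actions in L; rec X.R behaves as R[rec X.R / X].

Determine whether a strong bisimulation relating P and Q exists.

P's transition system — 5 states:
  p0 = rec X. b.b.a.(a.0 + 0) + a.X | --a--▸ p0, --b--▸ p1
  p1 = b.a.(a.0 + 0) | --b--▸ p2
  p2 = a.(a.0 + 0) | --a--▸ p3
  p3 = a.0 + 0 | --a--▸ p4
  p4 = 0 | deadlocked
Q's transition system — 5 states:
  q0 = rec X. b.b.a.a.0 + a.X | --a--▸ q0, --b--▸ q1
  q1 = b.a.a.0 | --b--▸ q2
  q2 = a.a.0 | --a--▸ q3
  q3 = a.0 | --a--▸ q4
  q4 = 0 | deadlocked
Bisimilarity quotient blocks:
  B0 = {p0, q0}
  B1 = {p1, q1}
  B2 = {p2, q2}
  B3 = {p3, q3}
  B4 = {p4, q4}
p0 ∈ B0, q0 ∈ B0 → same block

YES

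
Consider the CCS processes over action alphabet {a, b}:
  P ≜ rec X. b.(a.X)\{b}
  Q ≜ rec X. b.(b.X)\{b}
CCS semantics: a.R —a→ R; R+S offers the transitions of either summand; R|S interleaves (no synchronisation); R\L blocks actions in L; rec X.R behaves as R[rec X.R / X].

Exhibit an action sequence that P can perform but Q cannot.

Reachable graph of P (3 states):
  m0 = rec X. b.(a.X)\{b} | --b--▸ m1
  m1 = (a.(rec X. b.(a.X)\{b}))\{b} | --a--▸ m2
  m2 = (rec X. b.(a.X)\{b})\{b} | stopped
Reachable graph of Q (2 states):
  n0 = rec X. b.(b.X)\{b} | --b--▸ n1
  n1 = (b.(rec X. b.(b.X)\{b}))\{b} | stopped
Executing ba from P (initial set {m0}):
  [1] b ⇒ {m1}
  [2] a ⇒ {m2}
  — P admits the full trace.
Executing ba from Q (initial set {n0}):
  [1] b ⇒ {n1}
  [2] a ⇒ ∅  — Q cannot continue

ba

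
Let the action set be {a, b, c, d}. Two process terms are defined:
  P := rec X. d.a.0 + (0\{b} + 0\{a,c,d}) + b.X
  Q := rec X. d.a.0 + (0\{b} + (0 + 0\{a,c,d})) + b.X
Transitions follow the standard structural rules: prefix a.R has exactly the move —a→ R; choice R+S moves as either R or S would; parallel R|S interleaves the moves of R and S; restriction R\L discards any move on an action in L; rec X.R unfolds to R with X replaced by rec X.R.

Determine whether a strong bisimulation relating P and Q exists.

LTS(P): 3 reachable states
  p0 = rec X. d.a.0 + (0\{b} + 0\{a,c,d}) + b.X | —b→ p0, —d→ p1
  p1 = a.0 | —a→ p2
  p2 = 0 | stopped
LTS(Q): 3 reachable states
  q0 = rec X. d.a.0 + (0\{b} + (0 + 0\{a,c,d})) + b.X | —b→ q0, —d→ q1
  q1 = a.0 | —a→ q2
  q2 = 0 | stopped
Bisimilarity quotient blocks:
  B0 = {p0, q0}
  B1 = {p1, q1}
  B2 = {p2, q2}
p0 ∈ B0, q0 ∈ B0 → same block

YES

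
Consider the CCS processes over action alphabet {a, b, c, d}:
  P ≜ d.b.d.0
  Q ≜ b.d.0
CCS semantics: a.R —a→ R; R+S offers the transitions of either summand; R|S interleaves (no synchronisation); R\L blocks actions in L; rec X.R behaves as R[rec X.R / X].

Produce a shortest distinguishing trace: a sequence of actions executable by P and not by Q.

d

P's transition system — 4 states:
  u0 = d.b.d.0 ⊢ ··d··> u1
  u1 = b.d.0 ⊢ ··b··> u2
  u2 = d.0 ⊢ ··d··> u3
  u3 = 0 ⊢ deadlocked
Q's transition system — 3 states:
  v0 = b.d.0 ⊢ ··b··> v1
  v1 = d.0 ⊢ ··d··> v2
  v2 = 0 ⊢ deadlocked
Trace ⟨d⟩ through P, begin at {u0}:
  step 1 (d): {u1}
  — P admits the full trace.
Trace ⟨d⟩ through Q, begin at {v0}:
  step 1 (d): ∅  — Q cannot continue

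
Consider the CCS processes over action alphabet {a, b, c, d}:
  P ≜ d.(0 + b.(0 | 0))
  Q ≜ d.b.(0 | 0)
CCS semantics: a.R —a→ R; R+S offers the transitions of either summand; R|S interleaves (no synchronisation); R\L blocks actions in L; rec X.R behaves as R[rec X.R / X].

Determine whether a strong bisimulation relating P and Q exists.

P ~ Q

P's transition system — 3 states:
  s0 = d.(0 + b.(0 | 0)) has moves ··d··> s1
  s1 = 0 + b.(0 | 0) has moves ··b··> s2
  s2 = 0 | 0 has moves stopped
Q's transition system — 3 states:
  t0 = d.b.(0 | 0) has moves ··d··> t1
  t1 = b.(0 | 0) has moves ··b··> t2
  t2 = 0 | 0 has moves stopped
Partition-refinement fixed point:
  B0 = {s0, t0}
  B1 = {s1, t1}
  B2 = {s2, t2}
s0 ∈ B0, t0 ∈ B0 → same block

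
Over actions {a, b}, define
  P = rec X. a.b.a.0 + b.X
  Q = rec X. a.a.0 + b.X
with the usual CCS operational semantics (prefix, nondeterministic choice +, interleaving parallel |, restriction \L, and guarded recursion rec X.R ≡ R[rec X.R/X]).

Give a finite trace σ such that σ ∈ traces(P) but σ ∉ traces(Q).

LTS(P): 4 reachable states
  p0 = rec X. a.b.a.0 + b.X :: -a-> p1, -b-> p0
  p1 = b.a.0 :: -b-> p2
  p2 = a.0 :: -a-> p3
  p3 = 0 :: (no moves)
LTS(Q): 3 reachable states
  q0 = rec X. a.a.0 + b.X :: -a-> q1, -b-> q0
  q1 = a.0 :: -a-> q2
  q2 = 0 :: (no moves)
Executing ab from P (initial set {p0}):
  [1] a ⇒ {p1}
  [2] b ⇒ {p2}
  — P admits the full trace.
Executing ab from Q (initial set {q0}):
  [1] a ⇒ {q1}
  [2] b ⇒ ∅ (Q stuck)

ab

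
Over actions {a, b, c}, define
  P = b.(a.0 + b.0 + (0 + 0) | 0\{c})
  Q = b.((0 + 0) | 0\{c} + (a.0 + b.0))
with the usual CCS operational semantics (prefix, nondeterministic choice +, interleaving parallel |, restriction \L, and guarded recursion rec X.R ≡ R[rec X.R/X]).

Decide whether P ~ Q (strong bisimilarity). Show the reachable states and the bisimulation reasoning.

Reachable graph of P (3 states):
  u0 = b.(a.0 + b.0 + (0 + 0) | 0\{c}) has moves ··b··> u1
  u1 = a.0 + b.0 + (0 + 0) | 0\{c} has moves ··a··> u2, ··b··> u2
  u2 = 0 has moves stopped
Reachable graph of Q (3 states):
  v0 = b.((0 + 0) | 0\{c} + (a.0 + b.0)) has moves ··b··> v1
  v1 = (0 + 0) | 0\{c} + (a.0 + b.0) has moves ··a··> v2, ··b··> v2
  v2 = 0 has moves stopped
Partition-refinement fixed point:
  B0 = {u0, v0}
  B1 = {u1, v1}
  B2 = {u2, v2}
u0 ∈ B0, v0 ∈ B0 → same block

P ~ Q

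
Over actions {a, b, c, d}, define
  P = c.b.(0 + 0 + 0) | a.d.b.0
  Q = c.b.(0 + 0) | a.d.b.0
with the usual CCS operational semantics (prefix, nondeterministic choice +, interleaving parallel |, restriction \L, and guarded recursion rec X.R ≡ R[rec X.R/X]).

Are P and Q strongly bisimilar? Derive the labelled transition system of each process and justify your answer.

P ~ Q

Reachable graph of P (12 states):
  s0 = c.b.(0 + 0 + 0) | a.d.b.0 has moves =a=> s1, =c=> s2
  s1 = c.b.(0 + 0 + 0) | d.b.0 has moves =c=> s3, =d=> s4
  s2 = b.(0 + 0 + 0) | a.d.b.0 has moves =a=> s3, =b=> s5
  s3 = b.(0 + 0 + 0) | d.b.0 has moves =b=> s6, =d=> s7
  s4 = c.b.(0 + 0 + 0) | b.0 has moves =b=> s8, =c=> s7
  s5 = (0 + 0 + 0) | a.d.b.0 has moves =a=> s6
  s6 = (0 + 0 + 0) | d.b.0 has moves =d=> s9
  s7 = b.(0 + 0 + 0) | b.0 has moves =b=> s10, =b=> s9
  s8 = c.b.(0 + 0 + 0) | 0 has moves =c=> s10
  s9 = (0 + 0 + 0) | b.0 has moves =b=> s11
  s10 = b.(0 + 0 + 0) | 0 has moves =b=> s11
  s11 = (0 + 0 + 0) | 0 has moves ·
Reachable graph of Q (12 states):
  t0 = c.b.(0 + 0) | a.d.b.0 has moves =a=> t1, =c=> t2
  t1 = c.b.(0 + 0) | d.b.0 has moves =c=> t3, =d=> t4
  t2 = b.(0 + 0) | a.d.b.0 has moves =a=> t3, =b=> t5
  t3 = b.(0 + 0) | d.b.0 has moves =b=> t6, =d=> t7
  t4 = c.b.(0 + 0) | b.0 has moves =b=> t8, =c=> t7
  t5 = (0 + 0) | a.d.b.0 has moves =a=> t6
  t6 = (0 + 0) | d.b.0 has moves =d=> t9
  t7 = b.(0 + 0) | b.0 has moves =b=> t10, =b=> t9
  t8 = c.b.(0 + 0) | 0 has moves =c=> t10
  t9 = (0 + 0) | b.0 has moves =b=> t11
  t10 = b.(0 + 0) | 0 has moves =b=> t11
  t11 = (0 + 0) | 0 has moves ·
Coarsest stable partition (strong bisimilarity classes):
  B0 = {s0, t0}
  B1 = {s2, t2}
  B2 = {s3, t3}
  B3 = {s7, t7}
  B4 = {s10, s9, t10, t9}
  B5 = {s11, t11}
  B6 = {s6, t6}
  B7 = {s5, t5}
  B8 = {s1, t1}
  B9 = {s4, t4}
  B10 = {s8, t8}
s0 ∈ B0, t0 ∈ B0 → same block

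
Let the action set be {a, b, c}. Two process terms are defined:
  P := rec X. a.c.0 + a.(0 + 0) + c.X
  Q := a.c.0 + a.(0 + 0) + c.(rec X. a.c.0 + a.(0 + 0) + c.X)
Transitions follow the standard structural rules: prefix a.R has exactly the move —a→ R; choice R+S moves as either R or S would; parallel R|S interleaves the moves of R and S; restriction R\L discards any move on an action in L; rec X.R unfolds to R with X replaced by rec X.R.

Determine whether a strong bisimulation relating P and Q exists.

Reachable graph of P (4 states):
  s0 = rec X. a.c.0 + a.(0 + 0) + c.X ⊢ ··a··> s1, ··a··> s2, ··c··> s0
  s1 = 0 + 0 ⊢ (no moves)
  s2 = c.0 ⊢ ··c··> s3
  s3 = 0 ⊢ (no moves)
Reachable graph of Q (5 states):
  t0 = a.c.0 + a.(0 + 0) + c.(rec X. a.c.0 + a.(0 + 0) + c.X) ⊢ ··a··> t1, ··a··> t2, ··c··> t3
  t1 = 0 + 0 ⊢ (no moves)
  t2 = c.0 ⊢ ··c··> t4
  t3 = rec X. a.c.0 + a.(0 + 0) + c.X ⊢ ··a··> t1, ··a··> t2, ··c··> t3
  t4 = 0 ⊢ (no moves)
Coarsest stable partition (strong bisimilarity classes):
  B0 = {s0, t0, t3}
  B1 = {s1, s3, t1, t4}
  B2 = {s2, t2}
s0 ∈ B0, t0 ∈ B0 → same block

bisimilar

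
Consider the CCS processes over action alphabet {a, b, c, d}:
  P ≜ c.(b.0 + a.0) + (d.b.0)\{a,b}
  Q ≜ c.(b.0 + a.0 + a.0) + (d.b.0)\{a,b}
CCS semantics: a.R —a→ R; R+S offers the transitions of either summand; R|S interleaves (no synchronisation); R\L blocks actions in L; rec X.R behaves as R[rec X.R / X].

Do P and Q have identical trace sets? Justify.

trace-equivalent

Reachable graph of P (4 states):
  m0 = c.(b.0 + a.0) + (d.b.0)\{a,b} → --c--▸ m1, --d--▸ m2
  m1 = b.0 + a.0 → --a--▸ m3, --b--▸ m3
  m2 = (b.0)\{a,b} → (no moves)
  m3 = 0 → (no moves)
Reachable graph of Q (4 states):
  n0 = c.(b.0 + a.0 + a.0) + (d.b.0)\{a,b} → --c--▸ n1, --d--▸ n2
  n1 = b.0 + a.0 + a.0 → --a--▸ n3, --b--▸ n3
  n2 = (b.0)\{a,b} → (no moves)
  n3 = 0 → (no moves)
Partition-refinement fixed point:
  B0 = {m0, n0}
  B1 = {m1, n1}
  B2 = {m2, m3, n2, n3}
m0 ∈ B0, n0 ∈ B0 → same block
Bisimilar ⇒ trace-equivalent.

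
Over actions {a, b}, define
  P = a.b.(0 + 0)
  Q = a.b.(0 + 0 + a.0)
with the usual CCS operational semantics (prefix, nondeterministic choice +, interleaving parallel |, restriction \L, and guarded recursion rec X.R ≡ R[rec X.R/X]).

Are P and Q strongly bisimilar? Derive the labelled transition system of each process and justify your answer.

P's transition system — 3 states:
  p0 = a.b.(0 + 0) → --a--▸ p1
  p1 = b.(0 + 0) → --b--▸ p2
  p2 = 0 + 0 → ·
Q's transition system — 4 states:
  q0 = a.b.(0 + 0 + a.0) → --a--▸ q1
  q1 = b.(0 + 0 + a.0) → --b--▸ q2
  q2 = 0 + 0 + a.0 → --a--▸ q3
  q3 = 0 → ·
Partition-refinement fixed point:
  B0 = {p0}
  B1 = {p1}
  B2 = {p2, q3}
  B3 = {q0}
  B4 = {q1}
  B5 = {q2}
p0 ∈ B0, q0 ∈ B3 → different blocks

P ≁ Q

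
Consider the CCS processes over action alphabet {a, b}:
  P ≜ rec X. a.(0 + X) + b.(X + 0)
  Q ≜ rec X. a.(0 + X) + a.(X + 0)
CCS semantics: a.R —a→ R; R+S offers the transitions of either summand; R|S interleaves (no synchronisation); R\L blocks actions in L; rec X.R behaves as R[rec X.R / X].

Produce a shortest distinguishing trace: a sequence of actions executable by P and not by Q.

P's transition system — 3 states:
  p0 = rec X. a.(0 + X) + b.(X + 0) :: —a→ p1, —b→ p2
  p1 = 0 + (rec X. a.(0 + X) + b.(X + 0)) :: —a→ p1, —b→ p2
  p2 = (rec X. a.(0 + X) + b.(X + 0)) + 0 :: —a→ p1, —b→ p2
Q's transition system — 3 states:
  q0 = rec X. a.(0 + X) + a.(X + 0) :: —a→ q1, —a→ q2
  q1 = (rec X. a.(0 + X) + a.(X + 0)) + 0 :: —a→ q1, —a→ q2
  q2 = 0 + (rec X. a.(0 + X) + a.(X + 0)) :: —a→ q1, —a→ q2
Executing b from P (initial set {p0}):
  [1] b ⇒ {p2}
  P completes σ.
Executing b from Q (initial set {q0}):
  [1] b ⇒ ∅ (Q stuck)

b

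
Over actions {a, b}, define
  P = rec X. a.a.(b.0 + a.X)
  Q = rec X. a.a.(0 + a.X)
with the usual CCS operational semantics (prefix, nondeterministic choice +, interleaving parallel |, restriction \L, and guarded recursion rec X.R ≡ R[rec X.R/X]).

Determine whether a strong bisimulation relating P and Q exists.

LTS(P): 4 reachable states
  u0 = rec X. a.a.(b.0 + a.X) :: --a--▸ u1
  u1 = a.(b.0 + a.(rec X. a.a.(b.0 + a.X))) :: --a--▸ u2
  u2 = b.0 + a.(rec X. a.a.(b.0 + a.X)) :: --a--▸ u0, --b--▸ u3
  u3 = 0 :: ·
LTS(Q): 3 reachable states
  v0 = rec X. a.a.(0 + a.X) :: --a--▸ v1
  v1 = a.(0 + a.(rec X. a.a.(0 + a.X))) :: --a--▸ v2
  v2 = 0 + a.(rec X. a.a.(0 + a.X)) :: --a--▸ v0
Bisimilarity quotient blocks:
  B0 = {u0}
  B1 = {u1}
  B2 = {u2}
  B3 = {u3}
  B4 = {v0, v1, v2}
u0 ∈ B0, v0 ∈ B4 → different blocks

P ≁ Q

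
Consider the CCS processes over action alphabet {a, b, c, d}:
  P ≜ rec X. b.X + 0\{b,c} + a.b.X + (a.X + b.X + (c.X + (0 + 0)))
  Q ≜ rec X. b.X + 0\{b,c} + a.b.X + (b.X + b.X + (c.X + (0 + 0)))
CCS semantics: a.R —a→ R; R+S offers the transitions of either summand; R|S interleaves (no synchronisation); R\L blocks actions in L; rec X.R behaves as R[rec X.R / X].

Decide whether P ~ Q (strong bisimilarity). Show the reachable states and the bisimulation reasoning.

P ≁ Q

LTS(P): 2 reachable states
  p0 = rec X. b.X + 0\{b,c} + a.b.X + (a.X + b.X + (c.X + (0 + 0))) :: --a--▸ p0, --a--▸ p1, --b--▸ p0, --c--▸ p0
  p1 = b.(rec X. b.X + 0\{b,c} + a.b.X + (a.X + b.X + (c.X + (0 + 0)))) :: --b--▸ p0
LTS(Q): 2 reachable states
  q0 = rec X. b.X + 0\{b,c} + a.b.X + (b.X + b.X + (c.X + (0 + 0))) :: --a--▸ q1, --b--▸ q0, --c--▸ q0
  q1 = b.(rec X. b.X + 0\{b,c} + a.b.X + (b.X + b.X + (c.X + (0 + 0)))) :: --b--▸ q0
Coarsest stable partition (strong bisimilarity classes):
  B0 = {p0}
  B1 = {p1}
  B2 = {q0}
  B3 = {q1}
p0 ∈ B0, q0 ∈ B2 → different blocks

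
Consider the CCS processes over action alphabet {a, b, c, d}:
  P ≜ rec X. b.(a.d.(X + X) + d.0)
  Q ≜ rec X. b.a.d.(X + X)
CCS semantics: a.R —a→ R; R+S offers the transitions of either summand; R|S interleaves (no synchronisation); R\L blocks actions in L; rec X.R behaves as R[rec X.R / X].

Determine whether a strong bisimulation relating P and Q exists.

P's transition system — 5 states:
  s0 = rec X. b.(a.d.(X + X) + d.0) has moves —b→ s1
  s1 = a.d.((rec X. b.(a.d.(X + X) + d.0)) + (rec X. b.(a.d.(X + X) + d.0))) + d.0 has moves —a→ s2, —d→ s3
  s2 = d.((rec X. b.(a.d.(X + X) + d.0)) + (rec X. b.(a.d.(X + X) + d.0))) has moves —d→ s4
  s3 = 0 has moves ·
  s4 = (rec X. b.(a.d.(X + X) + d.0)) + (rec X. b.(a.d.(X + X) + d.0)) has moves —b→ s1
Q's transition system — 4 states:
  t0 = rec X. b.a.d.(X + X) has moves —b→ t1
  t1 = a.d.((rec X. b.a.d.(X + X)) + (rec X. b.a.d.(X + X))) has moves —a→ t2
  t2 = d.((rec X. b.a.d.(X + X)) + (rec X. b.a.d.(X + X))) has moves —d→ t3
  t3 = (rec X. b.a.d.(X + X)) + (rec X. b.a.d.(X + X)) has moves —b→ t1
Coarsest stable partition (strong bisimilarity classes):
  B0 = {s0, s4}
  B1 = {s1}
  B2 = {s3}
  B3 = {s2}
  B4 = {t0, t3}
  B5 = {t1}
  B6 = {t2}
s0 ∈ B0, t0 ∈ B4 → different blocks

not bisimilar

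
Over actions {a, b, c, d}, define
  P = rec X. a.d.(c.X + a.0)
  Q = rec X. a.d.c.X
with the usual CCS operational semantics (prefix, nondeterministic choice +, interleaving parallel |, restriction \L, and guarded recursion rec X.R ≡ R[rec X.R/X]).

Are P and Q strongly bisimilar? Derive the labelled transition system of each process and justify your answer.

P ≁ Q

P's transition system — 4 states:
  p0 = rec X. a.d.(c.X + a.0) :: -a-> p1
  p1 = d.(c.(rec X. a.d.(c.X + a.0)) + a.0) :: -d-> p2
  p2 = c.(rec X. a.d.(c.X + a.0)) + a.0 :: -a-> p3, -c-> p0
  p3 = 0 :: ·
Q's transition system — 3 states:
  q0 = rec X. a.d.c.X :: -a-> q1
  q1 = d.c.(rec X. a.d.c.X) :: -d-> q2
  q2 = c.(rec X. a.d.c.X) :: -c-> q0
Coarsest stable partition (strong bisimilarity classes):
  B0 = {p0}
  B1 = {p1}
  B2 = {p2}
  B3 = {p3}
  B4 = {q0}
  B5 = {q1}
  B6 = {q2}
p0 ∈ B0, q0 ∈ B4 → different blocks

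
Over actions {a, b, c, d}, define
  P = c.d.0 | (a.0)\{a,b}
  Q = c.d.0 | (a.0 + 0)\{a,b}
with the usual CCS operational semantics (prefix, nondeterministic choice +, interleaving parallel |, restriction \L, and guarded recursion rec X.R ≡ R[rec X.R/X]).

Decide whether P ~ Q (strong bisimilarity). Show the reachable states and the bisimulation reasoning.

LTS(P): 3 reachable states
  u0 = c.d.0 | (a.0)\{a,b} has moves --c--▸ u1
  u1 = d.0 | (a.0)\{a,b} has moves --d--▸ u2
  u2 = 0 | (a.0)\{a,b} has moves (no moves)
LTS(Q): 3 reachable states
  v0 = c.d.0 | (a.0 + 0)\{a,b} has moves --c--▸ v1
  v1 = d.0 | (a.0 + 0)\{a,b} has moves --d--▸ v2
  v2 = 0 | (a.0 + 0)\{a,b} has moves (no moves)
Partition-refinement fixed point:
  B0 = {u0, v0}
  B1 = {u1, v1}
  B2 = {u2, v2}
u0 ∈ B0, v0 ∈ B0 → same block

P ~ Q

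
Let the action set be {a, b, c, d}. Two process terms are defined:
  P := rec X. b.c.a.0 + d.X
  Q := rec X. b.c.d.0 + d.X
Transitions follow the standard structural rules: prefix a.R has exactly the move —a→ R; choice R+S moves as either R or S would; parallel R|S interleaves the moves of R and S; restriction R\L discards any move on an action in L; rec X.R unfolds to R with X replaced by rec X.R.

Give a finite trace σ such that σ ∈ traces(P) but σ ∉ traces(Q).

bca

Reachable graph of P (4 states):
  m0 = rec X. b.c.a.0 + d.X :: =b=> m1, =d=> m0
  m1 = c.a.0 :: =c=> m2
  m2 = a.0 :: =a=> m3
  m3 = 0 :: deadlocked
Reachable graph of Q (4 states):
  n0 = rec X. b.c.d.0 + d.X :: =b=> n1, =d=> n0
  n1 = c.d.0 :: =c=> n2
  n2 = d.0 :: =d=> n3
  n3 = 0 :: deadlocked
Trace ⟨bca⟩ through P, begin at {m0}:
  [1] b ⇒ {m1}
  [2] c ⇒ {m2}
  [3] a ⇒ {m3}
  — P admits the full trace.
Trace ⟨bca⟩ through Q, begin at {n0}:
  [1] b ⇒ {n1}
  [2] c ⇒ {n2}
  [3] a ⇒ ∅ (Q stuck)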